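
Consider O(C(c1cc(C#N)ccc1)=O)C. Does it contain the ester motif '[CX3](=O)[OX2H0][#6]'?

Yes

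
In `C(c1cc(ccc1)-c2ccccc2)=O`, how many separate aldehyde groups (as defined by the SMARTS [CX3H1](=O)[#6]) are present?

[CX3H1](=O)[#6] is the SMARTS for an aldehyde: an sp2 carbon with one H, double-bonded to O and single-bonded to carbon.
Exactly one fragment in the molecule meets all constraints, giving 1 match.

1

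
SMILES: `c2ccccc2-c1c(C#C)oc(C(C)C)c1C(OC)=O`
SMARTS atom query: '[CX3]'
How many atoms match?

1

The query [CX3] means: C with X3: aliphatic carbon with exactly 3 total connections.
Check the 20 heavy atoms by environment: 1× o (aromatic, X2) → no; 10× c (aromatic, X3) → no; 4× C (X4) → no; 2× C (X2) → no; 1× C (X3) → match; 1× O (X1) → no; 1× O (X2) → no.
That gives 1 matching atom.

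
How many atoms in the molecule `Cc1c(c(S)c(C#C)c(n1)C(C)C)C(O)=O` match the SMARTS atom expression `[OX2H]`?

Check the 16 heavy atoms by environment: 1× n (aromatic, H0, X2) → no; 5× c (aromatic, H0, X3) → no; 1× C (H0, X3) → no; 1× O (H0, X1) → no; 1× O (H1, X2) → match; 1× S (H1, X2) → no; 3× C (H3, X4) → no; 1× C (H0, X2) → no; 1× C (H1, X2) → no; 1× C (H1, X4) → no.
That gives 1 matching atom.

1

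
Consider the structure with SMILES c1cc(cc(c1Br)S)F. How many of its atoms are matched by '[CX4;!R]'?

0

The query [CX4;!R] means: aliphatic carbon with four total connections, not in a ring.
Check the 9 heavy atoms by environment: 6× c (aromatic, X3, in 6-ring) → no; 1× F (X1, acyclic) → no; 1× S (X2, acyclic) → no; 1× Br (X1, acyclic) → no.
No environment satisfies the query, so 0 matching atoms.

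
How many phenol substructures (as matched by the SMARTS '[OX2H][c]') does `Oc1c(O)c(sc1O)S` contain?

3

[OX2H][c] is the SMARTS for a phenol: a hydroxyl oxygen attached to an aromatic carbon.
The molecule carries 3 separate instances of a hydroxyl group (-OH) meeting every constraint; each maps to a distinct set of atoms, giving 3 matches.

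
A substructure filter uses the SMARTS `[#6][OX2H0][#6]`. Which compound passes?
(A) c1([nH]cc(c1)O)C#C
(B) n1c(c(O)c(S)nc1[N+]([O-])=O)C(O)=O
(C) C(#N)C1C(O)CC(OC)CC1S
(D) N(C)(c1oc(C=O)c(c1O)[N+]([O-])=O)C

C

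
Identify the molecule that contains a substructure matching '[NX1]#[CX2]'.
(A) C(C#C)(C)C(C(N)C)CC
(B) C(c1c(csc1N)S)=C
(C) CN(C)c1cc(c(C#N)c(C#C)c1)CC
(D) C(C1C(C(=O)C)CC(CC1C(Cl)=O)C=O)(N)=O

C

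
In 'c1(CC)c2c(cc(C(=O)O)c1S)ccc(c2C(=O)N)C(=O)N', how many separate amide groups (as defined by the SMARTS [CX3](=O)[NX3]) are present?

2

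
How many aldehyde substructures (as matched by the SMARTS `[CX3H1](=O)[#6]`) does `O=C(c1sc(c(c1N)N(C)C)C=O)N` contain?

1

[CX3H1](=O)[#6] is the SMARTS for an aldehyde: an sp2 carbon with one H, double-bonded to O and single-bonded to carbon.
Exactly one fragment in the molecule meets all constraints, giving 1 match.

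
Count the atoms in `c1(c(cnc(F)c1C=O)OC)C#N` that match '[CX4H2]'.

0

The query [CX4H2] means: sp3 carbon (X4) with exactly two hydrogens.
Check the 13 heavy atoms by environment: 1× n (aromatic, H0, X2) → no; 1× c (aromatic, H1, X3) → no; 4× c (aromatic, H0, X3) → no; 1× C (H0, X2) → no; 1× N (H0, X1) → no; 1× C (H1, X3) → no; 1× O (H0, X1) → no; 1× O (H0, X2) → no; 1× C (H3, X4) → no; 1× F (H0, X1) → no.
No environment satisfies the query, so 0 matching atoms.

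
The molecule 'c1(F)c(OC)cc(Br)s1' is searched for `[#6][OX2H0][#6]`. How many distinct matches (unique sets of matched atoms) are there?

1

[#6][OX2H0][#6] is the SMARTS for an ether: an aliphatic oxygen bridging two carbons with no H on the oxygen.
Exactly one fragment in the molecule meets all constraints, giving 1 match.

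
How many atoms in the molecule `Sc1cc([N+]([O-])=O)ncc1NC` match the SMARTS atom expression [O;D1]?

2

The query [O;D1] means: aliphatic oxygen bonded to exactly one heavy atom.
Check the 12 heavy atoms by environment: 1× n (aromatic, D2) → no; 3× c (aromatic, D3) → no; 2× c (aromatic, D2) → no; 1× S (D1) → no; 1× N (D2) → no; 1× C (D1) → no; 1× N (charge +1, D3) → no; 1× O (charge -1, D1) → match; 1× O (D1) → match.
Summing the matching environments: 1 + 1 = 2 matching atoms.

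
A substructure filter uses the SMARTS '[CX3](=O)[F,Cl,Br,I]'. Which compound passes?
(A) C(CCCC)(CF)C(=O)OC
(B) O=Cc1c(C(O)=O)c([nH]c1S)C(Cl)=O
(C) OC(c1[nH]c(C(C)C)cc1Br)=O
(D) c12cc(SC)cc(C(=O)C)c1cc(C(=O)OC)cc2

[CX3](=O)[F,Cl,Br,I] describes a carbonyl carbon bonded to a halogen (an acyl halide).
(A) has a methyl-ester group (-C(=O)OCH3) but the carbonyl is bonded to -O-C, not to a halogen.
(B) contains an acyl chloride (-C(=O)Cl), which satisfies every atom and bond constraint.
(C) has a carboxylic acid group (-C(=O)OH) but the carbonyl is bonded to -OH, not to a halogen.
(D) has a methyl-ester group (-C(=O)OCH3) but the carbonyl is bonded to -O-C, not to a halogen.
So the answer is (B).

B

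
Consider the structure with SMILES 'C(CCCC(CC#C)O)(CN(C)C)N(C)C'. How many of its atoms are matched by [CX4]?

11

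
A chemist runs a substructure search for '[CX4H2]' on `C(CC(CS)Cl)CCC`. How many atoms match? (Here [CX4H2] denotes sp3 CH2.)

5

The query [CX4H2] means: sp3 carbon (X4) with exactly two hydrogens.
Check the 9 heavy atoms by environment: 5× C (H2, X4) → match; 1× C (H1, X4) → no; 1× C (H3, X4) → no; 1× Cl (H0, X1) → no; 1× S (H1, X2) → no.
That gives 5 matching atoms.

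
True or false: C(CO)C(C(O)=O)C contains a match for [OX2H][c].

False

The pattern [OX2H][c] describes a hydroxyl oxygen attached to an aromatic carbon — a phenol.
The closest candidate here is a hydroxyl group (-OH), but the -OH is on an aliphatic carbon, not an aromatic c. No other fragment satisfies the full query, so there is no match.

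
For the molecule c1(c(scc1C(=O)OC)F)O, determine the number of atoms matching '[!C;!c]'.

The query [!C;!c] means: neither aliphatic nor aromatic carbon — same as [!#6].
Check the 11 heavy atoms by environment: 1× s (aromatic) → match; 4× c (aromatic) → no; 2× C → no; 3× O → match; 1× F → match.
Summing the matching environments: 1 + 3 + 1 = 5 matching atoms.

5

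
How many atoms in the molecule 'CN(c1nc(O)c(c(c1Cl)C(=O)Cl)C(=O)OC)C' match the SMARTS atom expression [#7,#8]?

The query [#7,#8] means: nitrogen or oxygen (comma = OR).
Check the 18 heavy atoms by environment: 1× n (aromatic) → match; 5× c (aromatic) → no; 2× Cl → no; 5× C → no; 4× O → match; 1× N → match.
Summing the matching environments: 1 + 4 + 1 = 6 matching atoms.

6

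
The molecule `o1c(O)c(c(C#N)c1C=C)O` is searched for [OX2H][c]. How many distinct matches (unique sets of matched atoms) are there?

2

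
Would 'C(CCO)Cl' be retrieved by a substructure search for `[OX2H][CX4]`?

The pattern [OX2H][CX4] describes a hydroxyl oxygen bound to an sp3 (X4) carbon — an aliphatic alcohol.
The molecule carries a hydroxyl group (-OH), whose atoms satisfy every constraint of the query, so the pattern matches.

Yes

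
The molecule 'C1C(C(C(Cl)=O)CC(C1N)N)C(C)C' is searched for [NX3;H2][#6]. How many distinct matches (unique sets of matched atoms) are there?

[NX3;H2][#6] is the SMARTS for a primary amine: a trivalent nitrogen with two H attached to carbon.
The molecule carries 2 separate instances of a primary amino group (-NH2) meeting every constraint; each maps to a distinct set of atoms, giving 2 matches.

2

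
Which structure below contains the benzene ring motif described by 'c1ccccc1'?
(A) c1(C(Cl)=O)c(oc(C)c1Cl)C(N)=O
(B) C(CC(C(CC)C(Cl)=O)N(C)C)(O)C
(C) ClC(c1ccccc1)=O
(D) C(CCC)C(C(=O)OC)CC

C

c1ccccc1 describes six aromatic carbons in a ring (a benzene ring).
(A) has a methyl group (-CH3) but no six-membered all-carbon aromatic ring is present.
(B) has a methyl group (-CH3) but no six-membered all-carbon aromatic ring is present.
(C) contains the required atom environment, so the pattern matches.
(D) has a methyl group (-CH3) but no six-membered all-carbon aromatic ring is present.
So the answer is (C).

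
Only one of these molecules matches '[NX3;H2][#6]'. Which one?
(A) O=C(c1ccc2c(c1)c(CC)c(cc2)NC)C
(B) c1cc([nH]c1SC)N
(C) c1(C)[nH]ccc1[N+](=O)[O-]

B

[NX3;H2][#6] describes a trivalent nitrogen with two H attached to carbon (a primary amine).
(A) has an N-methylamino group (-NHCH3) but the nitrogen bears two carbons and only one H (H1), not H2.
(B) contains a primary amino group (-NH2), which satisfies every atom and bond constraint.
(C) has a nitro group (-[N+](=O)[O-]) but the nitrogen is [N+] with no H, not NX3H2.
So the answer is (B).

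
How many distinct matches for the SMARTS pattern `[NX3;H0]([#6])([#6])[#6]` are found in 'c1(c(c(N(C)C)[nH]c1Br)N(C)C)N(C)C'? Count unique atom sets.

3

[NX3;H0]([#6])([#6])[#6] is the SMARTS for a tertiary amine: a trivalent nitrogen with no H, bonded to three carbons.
The molecule carries 3 separate instances of a dimethylamino group (-N(CH3)2) meeting every constraint; each maps to a distinct set of atoms, giving 3 matches.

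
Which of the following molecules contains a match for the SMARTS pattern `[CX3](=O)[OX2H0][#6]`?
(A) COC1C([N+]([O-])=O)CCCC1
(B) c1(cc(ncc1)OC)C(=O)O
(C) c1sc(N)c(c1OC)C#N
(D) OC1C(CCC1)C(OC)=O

[CX3](=O)[OX2H0][#6] describes a carbonyl carbon bonded to an oxygen that is itself bonded to carbon (no H on that O) (an ester).
(A) has a methoxy ether (-OCH3) but the ether oxygen is not adjacent to a C=O carbon.
(B) has a methoxy ether (-OCH3) but the ether oxygen is not adjacent to a C=O carbon.
(C) has a methoxy ether (-OCH3) but the ether oxygen is not adjacent to a C=O carbon.
(D) contains a methyl-ester group (-C(=O)OCH3), which satisfies every atom and bond constraint.
So the answer is (D).

D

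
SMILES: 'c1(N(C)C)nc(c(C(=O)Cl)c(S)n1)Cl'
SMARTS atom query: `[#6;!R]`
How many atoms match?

The query [#6;!R] means: carbon not in any ring.
Check the 14 heavy atoms by environment: 2× n (aromatic, in 6-ring) → no; 4× c (aromatic, in 6-ring) → no; 3× C (acyclic) → match; 1× O (acyclic) → no; 2× Cl (acyclic) → no; 1× S (acyclic) → no; 1× N (acyclic) → no.
That gives 3 matching atoms.

3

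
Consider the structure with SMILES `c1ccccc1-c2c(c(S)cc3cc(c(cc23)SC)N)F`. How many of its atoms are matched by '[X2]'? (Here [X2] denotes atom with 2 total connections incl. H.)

Check the 21 heavy atoms by environment: 16× c (aromatic, X3) → no; 1× N (X3) → no; 2× S (X2) → match; 1× C (X4) → no; 1× F (X1) → no.
That gives 2 matching atoms.

2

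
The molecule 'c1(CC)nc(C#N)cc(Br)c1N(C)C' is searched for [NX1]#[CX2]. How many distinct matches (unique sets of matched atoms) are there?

1

[NX1]#[CX2] is the SMARTS for a nitrile: a nitrogen triple-bonded to a two-connected carbon.
Exactly one fragment in the molecule meets all constraints, giving 1 match.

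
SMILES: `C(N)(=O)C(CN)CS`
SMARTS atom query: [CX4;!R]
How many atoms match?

The query [CX4;!R] means: aliphatic carbon with four total connections, not in a ring.
Check the 8 heavy atoms by environment: 3× C (X4, acyclic) → match; 1× S (X2, acyclic) → no; 1× C (X3, acyclic) → no; 1× O (X1, acyclic) → no; 2× N (X3, acyclic) → no.
That gives 3 matching atoms.

3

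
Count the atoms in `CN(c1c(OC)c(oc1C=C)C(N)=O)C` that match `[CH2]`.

The query [CH2] means: aliphatic carbon with exactly two hydrogens.
Check the 15 heavy atoms by environment: 1× o (aromatic, H0) → no; 4× c (aromatic, H0) → no; 1× C (H1) → no; 1× C (H2) → match; 1× C (H0) → no; 2× O (H0) → no; 1× N (H2) → no; 3× C (H3) → no; 1× N (H0) → no.
That gives 1 matching atom.

1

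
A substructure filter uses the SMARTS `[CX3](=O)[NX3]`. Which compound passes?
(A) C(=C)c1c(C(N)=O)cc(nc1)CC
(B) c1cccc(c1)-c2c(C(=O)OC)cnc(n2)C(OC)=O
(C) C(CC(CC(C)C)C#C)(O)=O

A

[CX3](=O)[NX3] describes a carbonyl carbon bonded to a trivalent nitrogen (an amide).
(A) contains a primary amide (-C(=O)NH2), which satisfies every atom and bond constraint.
(B) has a methyl-ester group (-C(=O)OCH3) but the carbonyl is bonded to O, not to an NX3 nitrogen.
(C) has a carboxylic acid group (-C(=O)OH) but the carbonyl is bonded to O, not to an NX3 nitrogen.
So the answer is (A).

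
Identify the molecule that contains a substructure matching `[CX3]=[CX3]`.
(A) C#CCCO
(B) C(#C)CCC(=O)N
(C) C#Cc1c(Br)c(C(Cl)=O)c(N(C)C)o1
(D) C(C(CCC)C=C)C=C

[CX3]=[CX3] describes a non-aromatic C=C double bond between two sp2 carbons (an alkene).
(A) has an ethynyl group (-C#CH) but the C-C bond is a triple bond, not a double bond.
(B) has an ethynyl group (-C#CH) but the C-C bond is a triple bond, not a double bond.
(C) has an ethynyl group (-C#CH) but the C-C bond is a triple bond, not a double bond.
(D) contains a vinyl group (-CH=CH2), which satisfies every atom and bond constraint.
So the answer is (D).

D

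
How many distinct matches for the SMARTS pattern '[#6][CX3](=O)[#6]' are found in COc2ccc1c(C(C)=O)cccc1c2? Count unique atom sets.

1

[#6][CX3](=O)[#6] is the SMARTS for a ketone: a carbonyl carbon (no H) flanked by two carbons.
Exactly one fragment in the molecule meets all constraints, giving 1 match.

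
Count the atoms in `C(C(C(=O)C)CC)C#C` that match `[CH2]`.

Check the 9 heavy atoms by environment: 2× C (H2) → match; 2× C (H1) → no; 2× C (H0) → no; 1× O (H0) → no; 2× C (H3) → no.
That gives 2 matching atoms.

2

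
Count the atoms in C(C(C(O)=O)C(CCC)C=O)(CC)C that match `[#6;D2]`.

4

The query [#6;D2] means: any carbon bonded to exactly two heavy atoms.
Check the 14 heavy atoms by environment: 3× C (D1) → no; 4× C (D3) → no; 4× C (D2) → match; 3× O (D1) → no.
That gives 4 matching atoms.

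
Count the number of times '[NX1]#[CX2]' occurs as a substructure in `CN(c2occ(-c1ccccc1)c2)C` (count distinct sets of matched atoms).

0

[NX1]#[CX2] is the SMARTS for a nitrile: a nitrogen triple-bonded to a two-connected carbon.
No fragment in the molecule satisfies every constraint, giving 0 matches.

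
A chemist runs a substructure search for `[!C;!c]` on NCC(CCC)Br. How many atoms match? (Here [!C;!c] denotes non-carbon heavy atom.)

2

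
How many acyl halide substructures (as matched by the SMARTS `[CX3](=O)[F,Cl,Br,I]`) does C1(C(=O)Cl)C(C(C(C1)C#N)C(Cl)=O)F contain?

2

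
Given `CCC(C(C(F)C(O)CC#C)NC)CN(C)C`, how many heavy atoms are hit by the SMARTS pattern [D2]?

The query [D2] means: atom with exactly two heavy-atom neighbours.
Check the 17 heavy atoms by environment: 4× C (D2) → match; 4× C (D3) → no; 1× N (D2) → match; 5× C (D1) → no; 1× O (D1) → no; 1× N (D3) → no; 1× F (D1) → no.
Summing the matching environments: 4 + 1 = 5 matching atoms.

5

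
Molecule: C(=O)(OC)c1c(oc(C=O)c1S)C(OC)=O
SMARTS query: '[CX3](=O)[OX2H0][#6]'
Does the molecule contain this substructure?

Yes

The pattern [CX3](=O)[OX2H0][#6] describes a carbonyl carbon bonded to an oxygen that is itself bonded to carbon (no H on that O) — an ester.
The molecule carries a methyl-ester group (-C(=O)OCH3), whose atoms satisfy every constraint of the query, so the pattern matches.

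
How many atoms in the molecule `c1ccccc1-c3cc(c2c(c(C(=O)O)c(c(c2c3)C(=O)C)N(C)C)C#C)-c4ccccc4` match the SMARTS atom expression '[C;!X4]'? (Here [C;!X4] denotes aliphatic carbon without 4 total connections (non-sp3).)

The query [C;!X4] means: aliphatic carbon that does not have four total connections.
Check the 33 heavy atoms by environment: 22× c (aromatic, X3) → no; 2× C (X3) → match; 2× O (X1) → no; 1× O (X2) → no; 1× N (X3) → no; 3× C (X4) → no; 2× C (X2) → match.
Summing the matching environments: 2 + 2 = 4 matching atoms.

4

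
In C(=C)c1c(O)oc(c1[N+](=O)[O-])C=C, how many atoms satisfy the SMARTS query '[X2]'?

2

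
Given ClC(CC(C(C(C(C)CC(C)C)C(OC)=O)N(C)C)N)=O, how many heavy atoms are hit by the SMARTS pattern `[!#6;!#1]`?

Check the 21 heavy atoms by environment: 15× C → no; 3× O → match; 2× N → match; 1× Cl → match.
Summing the matching environments: 3 + 2 + 1 = 6 matching atoms.

6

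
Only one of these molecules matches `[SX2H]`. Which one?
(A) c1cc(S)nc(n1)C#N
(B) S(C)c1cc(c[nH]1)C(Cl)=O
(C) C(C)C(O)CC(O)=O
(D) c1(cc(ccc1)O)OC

A

[SX2H] describes an aliphatic sulfur with two connections, one being H (a thiol).
(A) contains a thiol (-SH), which satisfies every atom and bond constraint.
(B) has a methylthio ether (-SCH3) but the sulfur has H0 (bonded to two carbons), not H1.
(C) has a hydroxyl group (-OH) but it is an -OH, not an -SH.
(D) has a hydroxyl group (-OH) but it is an -OH, not an -SH.
So the answer is (A).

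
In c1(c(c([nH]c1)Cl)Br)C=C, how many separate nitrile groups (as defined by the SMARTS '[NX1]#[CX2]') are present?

0

[NX1]#[CX2] is the SMARTS for a nitrile: a nitrogen triple-bonded to a two-connected carbon.
No fragment in the molecule satisfies every constraint, giving 0 matches.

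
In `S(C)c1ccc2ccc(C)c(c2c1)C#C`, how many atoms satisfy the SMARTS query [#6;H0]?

Check the 15 heavy atoms by environment: 5× c (aromatic, H0) → match; 5× c (aromatic, H1) → no; 1× C (H0) → match; 1× C (H1) → no; 2× C (H3) → no; 1× S (H0) → no.
Summing the matching environments: 5 + 1 = 6 matching atoms.

6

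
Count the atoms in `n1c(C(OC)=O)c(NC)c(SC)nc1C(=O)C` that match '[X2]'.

4

The query [X2] means: any atom with exactly two total connections (bonds + H).
Check the 17 heavy atoms by environment: 2× n (aromatic, X2) → match; 4× c (aromatic, X3) → no; 1× N (X3) → no; 4× C (X4) → no; 1× S (X2) → match; 2× C (X3) → no; 2× O (X1) → no; 1× O (X2) → match.
Summing the matching environments: 2 + 1 + 1 = 4 matching atoms.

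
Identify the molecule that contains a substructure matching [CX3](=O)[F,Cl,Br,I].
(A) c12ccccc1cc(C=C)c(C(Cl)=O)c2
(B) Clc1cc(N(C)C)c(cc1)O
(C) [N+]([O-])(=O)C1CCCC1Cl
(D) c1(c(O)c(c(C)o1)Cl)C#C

A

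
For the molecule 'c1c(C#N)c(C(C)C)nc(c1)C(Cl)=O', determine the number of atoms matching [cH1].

Check the 14 heavy atoms by environment: 1× n (aromatic, H0) → no; 3× c (aromatic, H0) → no; 2× c (aromatic, H1) → match; 1× C (H1) → no; 2× C (H3) → no; 2× C (H0) → no; 1× N (H0) → no; 1× O (H0) → no; 1× Cl (H0) → no.
That gives 2 matching atoms.

2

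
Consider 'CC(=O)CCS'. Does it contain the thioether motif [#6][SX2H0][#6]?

The pattern [#6][SX2H0][#6] describes an aliphatic sulfur bridging two carbons with no H on the sulfur — a thioether.
The closest candidate here is a thiol (-SH), but the sulfur has H1, not H0 bridging two carbons. No other fragment satisfies the full query, so there is no match.

No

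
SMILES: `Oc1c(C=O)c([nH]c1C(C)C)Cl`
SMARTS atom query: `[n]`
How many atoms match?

1

Check the 12 heavy atoms by environment: 1× n (aromatic) → match; 4× c (aromatic) → no; 4× C → no; 2× O → no; 1× Cl → no.
That gives 1 matching atom.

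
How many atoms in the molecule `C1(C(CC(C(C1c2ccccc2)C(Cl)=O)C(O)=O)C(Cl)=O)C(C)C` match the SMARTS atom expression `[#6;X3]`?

9

The query [#6;X3] means: any carbon (aromatic or not) with three total connections.
Check the 24 heavy atoms by environment: 9× C (X4) → no; 3× C (X3) → match; 3× O (X1) → no; 1× O (X2) → no; 2× Cl (X1) → no; 6× c (aromatic, X3) → match.
Summing the matching environments: 3 + 6 = 9 matching atoms.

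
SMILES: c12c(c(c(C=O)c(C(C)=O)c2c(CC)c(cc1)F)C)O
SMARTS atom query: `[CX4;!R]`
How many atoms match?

Check the 20 heavy atoms by environment: 10× c (aromatic, X3, in 6-ring) → no; 2× C (X3, acyclic) → no; 2× O (X1, acyclic) → no; 4× C (X4, acyclic) → match; 1× F (X1, acyclic) → no; 1× O (X2, acyclic) → no.
That gives 4 matching atoms.

4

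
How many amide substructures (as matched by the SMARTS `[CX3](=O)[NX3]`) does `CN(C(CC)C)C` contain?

[CX3](=O)[NX3] is the SMARTS for an amide: a carbonyl carbon bonded to a trivalent nitrogen.
No fragment in the molecule satisfies every constraint, giving 0 matches.

0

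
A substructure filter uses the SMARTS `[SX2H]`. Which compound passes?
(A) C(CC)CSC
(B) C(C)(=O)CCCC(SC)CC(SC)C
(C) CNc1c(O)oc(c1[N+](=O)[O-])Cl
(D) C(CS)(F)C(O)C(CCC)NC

[SX2H] describes an aliphatic sulfur with two connections, one being H (a thiol).
(A) has a methylthio ether (-SCH3) but the sulfur has H0 (bonded to two carbons), not H1.
(B) has a methylthio ether (-SCH3) but the sulfur has H0 (bonded to two carbons), not H1.
(C) has a hydroxyl group (-OH) but it is an -OH, not an -SH.
(D) contains a thiol (-SH), which satisfies every atom and bond constraint.
So the answer is (D).

D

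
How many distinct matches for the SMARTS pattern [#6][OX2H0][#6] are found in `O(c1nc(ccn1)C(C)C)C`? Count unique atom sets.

1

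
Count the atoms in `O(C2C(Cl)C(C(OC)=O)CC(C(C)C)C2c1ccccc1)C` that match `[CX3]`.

Check the 22 heavy atoms by environment: 11× C (X4) → no; 6× c (aromatic, X3) → no; 1× C (X3) → match; 1× O (X1) → no; 2× O (X2) → no; 1× Cl (X1) → no.
That gives 1 matching atom.

1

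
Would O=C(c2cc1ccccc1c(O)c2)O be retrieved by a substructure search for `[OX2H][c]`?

The pattern [OX2H][c] describes a hydroxyl oxygen attached to an aromatic carbon — a phenol.
The molecule carries a hydroxyl group (-OH), whose atoms satisfy every constraint of the query, so the pattern matches.

Yes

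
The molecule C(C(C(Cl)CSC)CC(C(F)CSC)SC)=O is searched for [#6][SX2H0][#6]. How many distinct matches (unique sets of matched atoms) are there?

[#6][SX2H0][#6] is the SMARTS for a thioether: an aliphatic sulfur bridging two carbons with no H on the sulfur.
The molecule carries 3 separate instances of a methylthio ether (-SCH3) meeting every constraint; each maps to a distinct set of atoms, giving 3 matches.

3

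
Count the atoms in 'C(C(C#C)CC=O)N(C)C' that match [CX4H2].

2

The query [CX4H2] means: sp3 carbon (X4) with exactly two hydrogens.
Check the 10 heavy atoms by environment: 2× C (H2, X4) → match; 1× C (H1, X4) → no; 1× C (H0, X2) → no; 1× C (H1, X2) → no; 1× C (H1, X3) → no; 1× O (H0, X1) → no; 1× N (H0, X3) → no; 2× C (H3, X4) → no.
That gives 2 matching atoms.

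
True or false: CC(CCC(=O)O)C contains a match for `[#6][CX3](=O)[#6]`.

False

The pattern [#6][CX3](=O)[#6] describes a carbonyl carbon (no H) flanked by two carbons — a ketone.
The closest candidate here is a carboxylic acid group (-C(=O)OH), but one neighbour of the carbonyl carbon is O, not C. No other fragment satisfies the full query, so there is no match.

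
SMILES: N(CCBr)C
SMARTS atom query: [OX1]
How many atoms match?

Check the 5 heavy atoms by environment: 3× C (X4) → no; 1× Br (X1) → no; 1× N (X3) → no.
No environment satisfies the query, so 0 matching atoms.

0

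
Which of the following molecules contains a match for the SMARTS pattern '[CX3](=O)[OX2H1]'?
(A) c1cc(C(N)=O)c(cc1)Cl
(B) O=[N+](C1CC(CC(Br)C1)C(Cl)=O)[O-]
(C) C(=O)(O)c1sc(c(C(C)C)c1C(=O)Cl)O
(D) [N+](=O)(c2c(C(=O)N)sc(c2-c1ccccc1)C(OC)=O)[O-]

C

[CX3](=O)[OX2H1] describes an sp2 carbon double-bonded to O and single-bonded to an -OH oxygen (a carboxylic acid).
(A) has a primary amide (-C(=O)NH2) but the carbonyl is bonded to N, not to an -OH oxygen.
(B) has an acyl chloride (-C(=O)Cl) but the carbonyl is bonded to Cl, not to an -OH oxygen.
(C) contains a carboxylic acid group (-C(=O)OH), which satisfies every atom and bond constraint.
(D) has a primary amide (-C(=O)NH2) but the carbonyl is bonded to N, not to an -OH oxygen.
So the answer is (C).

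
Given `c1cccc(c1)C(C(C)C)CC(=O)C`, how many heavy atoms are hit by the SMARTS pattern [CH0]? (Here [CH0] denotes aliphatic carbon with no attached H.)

1

The query [CH0] means: aliphatic carbon with no attached hydrogen.
Check the 14 heavy atoms by environment: 3× C (H3) → no; 2× C (H1) → no; 1× C (H2) → no; 1× c (aromatic, H0) → no; 5× c (aromatic, H1) → no; 1× C (H0) → match; 1× O (H0) → no.
That gives 1 matching atom.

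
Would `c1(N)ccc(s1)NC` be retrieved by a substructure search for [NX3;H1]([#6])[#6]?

Yes

The pattern [NX3;H1]([#6])[#6] describes a trivalent nitrogen with one H, bonded to two carbons — a secondary amine.
The molecule carries an N-methylamino group (-NHCH3), whose atoms satisfy every constraint of the query, so the pattern matches.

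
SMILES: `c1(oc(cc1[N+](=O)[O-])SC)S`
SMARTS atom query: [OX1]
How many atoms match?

2

The query [OX1] means: aliphatic oxygen with one total connection — typically a carbonyl =O or an oxide.
Check the 11 heavy atoms by environment: 1× o (aromatic, X2) → no; 4× c (aromatic, X3) → no; 1× N (charge +1, X3) → no; 1× O (charge -1, X1) → match; 1× O (X1) → match; 2× S (X2) → no; 1× C (X4) → no.
Summing the matching environments: 1 + 1 = 2 matching atoms.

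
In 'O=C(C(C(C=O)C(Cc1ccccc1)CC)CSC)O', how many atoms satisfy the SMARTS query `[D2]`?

10

The query [D2] means: atom with exactly two heavy-atom neighbours.
Check the 20 heavy atoms by environment: 4× C (D2) → match; 4× C (D3) → no; 1× c (aromatic, D3) → no; 5× c (aromatic, D2) → match; 2× C (D1) → no; 3× O (D1) → no; 1× S (D2) → match.
Summing the matching environments: 4 + 5 + 1 = 10 matching atoms.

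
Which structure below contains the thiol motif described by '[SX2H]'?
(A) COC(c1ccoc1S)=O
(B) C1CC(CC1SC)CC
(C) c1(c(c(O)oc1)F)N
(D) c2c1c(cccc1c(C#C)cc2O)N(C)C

A

[SX2H] describes an aliphatic sulfur with two connections, one being H (a thiol).
(A) contains a thiol (-SH), which satisfies every atom and bond constraint.
(B) has a methylthio ether (-SCH3) but the sulfur has H0 (bonded to two carbons), not H1.
(C) has a hydroxyl group (-OH) but it is an -OH, not an -SH.
(D) has a hydroxyl group (-OH) but it is an -OH, not an -SH.
So the answer is (A).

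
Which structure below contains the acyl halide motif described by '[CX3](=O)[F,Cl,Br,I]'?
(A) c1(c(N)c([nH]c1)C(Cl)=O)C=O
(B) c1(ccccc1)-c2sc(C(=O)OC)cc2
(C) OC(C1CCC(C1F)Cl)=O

A

[CX3](=O)[F,Cl,Br,I] describes a carbonyl carbon bonded to a halogen (an acyl halide).
(A) contains an acyl chloride (-C(=O)Cl), which satisfies every atom and bond constraint.
(B) has a methyl-ester group (-C(=O)OCH3) but the carbonyl is bonded to -O-C, not to a halogen.
(C) has a chloro substituent but the Cl is not on a carbonyl carbon.
So the answer is (A).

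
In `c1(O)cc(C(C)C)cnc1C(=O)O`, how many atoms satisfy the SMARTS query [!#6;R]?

1

The query [!#6;R] means: non-carbon atom that is part of a ring.
Check the 13 heavy atoms by environment: 1× n (aromatic, in 6-ring) → match; 5× c (aromatic, in 6-ring) → no; 4× C (acyclic) → no; 3× O (acyclic) → no.
That gives 1 matching atom.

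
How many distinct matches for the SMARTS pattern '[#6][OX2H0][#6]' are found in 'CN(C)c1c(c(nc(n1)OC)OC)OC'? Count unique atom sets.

3

[#6][OX2H0][#6] is the SMARTS for an ether: an aliphatic oxygen bridging two carbons with no H on the oxygen.
The molecule carries 3 separate instances of a methoxy ether (-OCH3) meeting every constraint; each maps to a distinct set of atoms, giving 3 matches.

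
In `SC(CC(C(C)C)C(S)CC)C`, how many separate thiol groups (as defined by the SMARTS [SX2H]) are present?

[SX2H] is the SMARTS for a thiol: an aliphatic sulfur with two connections, one being H.
The molecule carries 2 separate instances of a thiol (-SH) meeting every constraint; each maps to a distinct set of atoms, giving 2 matches.

2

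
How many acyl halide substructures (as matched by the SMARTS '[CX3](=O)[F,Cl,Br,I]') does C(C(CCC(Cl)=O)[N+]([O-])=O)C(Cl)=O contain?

[CX3](=O)[F,Cl,Br,I] is the SMARTS for an acyl halide: a carbonyl carbon bonded to a halogen.
The molecule carries 2 separate instances of an acyl chloride (-C(=O)Cl) meeting every constraint; each maps to a distinct set of atoms, giving 2 matches.

2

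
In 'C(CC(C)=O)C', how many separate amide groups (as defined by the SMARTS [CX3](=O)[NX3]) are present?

0

[CX3](=O)[NX3] is the SMARTS for an amide: a carbonyl carbon bonded to a trivalent nitrogen.
No fragment in the molecule satisfies every constraint, giving 0 matches.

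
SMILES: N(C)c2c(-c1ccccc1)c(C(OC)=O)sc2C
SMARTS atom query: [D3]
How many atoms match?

6

The query [D3] means: atom with exactly three heavy-atom neighbours.
Check the 18 heavy atoms by environment: 1× s (aromatic, D2) → no; 5× c (aromatic, D3) → match; 5× c (aromatic, D2) → no; 1× N (D2) → no; 3× C (D1) → no; 1× C (D3) → match; 1× O (D1) → no; 1× O (D2) → no.
Summing the matching environments: 5 + 1 = 6 matching atoms.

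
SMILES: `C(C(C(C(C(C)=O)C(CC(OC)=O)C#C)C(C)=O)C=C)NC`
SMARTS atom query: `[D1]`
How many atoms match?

9

The query [D1] means: atom with exactly one heavy-atom neighbour (degree 1).
Check the 22 heavy atoms by environment: 4× C (D2) → no; 7× C (D3) → no; 6× C (D1) → match; 3× O (D1) → match; 1× N (D2) → no; 1× O (D2) → no.
Summing the matching environments: 6 + 3 = 9 matching atoms.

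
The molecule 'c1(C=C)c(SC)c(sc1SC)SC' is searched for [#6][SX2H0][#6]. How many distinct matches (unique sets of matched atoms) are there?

3

[#6][SX2H0][#6] is the SMARTS for a thioether: an aliphatic sulfur bridging two carbons with no H on the sulfur.
The molecule carries 3 separate instances of a methylthio ether (-SCH3) meeting every constraint; each maps to a distinct set of atoms, giving 3 matches.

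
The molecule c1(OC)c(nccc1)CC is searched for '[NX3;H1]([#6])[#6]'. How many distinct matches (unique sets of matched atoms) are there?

[NX3;H1]([#6])[#6] is the SMARTS for a secondary amine: a trivalent nitrogen with one H, bonded to two carbons.
No fragment in the molecule satisfies every constraint, giving 0 matches.

0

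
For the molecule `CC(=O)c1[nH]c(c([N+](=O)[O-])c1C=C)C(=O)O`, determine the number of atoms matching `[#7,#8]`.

The query [#7,#8] means: nitrogen or oxygen (comma = OR).
Check the 16 heavy atoms by environment: 1× n (aromatic) → match; 4× c (aromatic) → no; 5× C → no; 4× O → match; 1× N (charge +1) → match; 1× O (charge -1) → match.
Summing the matching environments: 1 + 4 + 1 + 1 = 7 matching atoms.

7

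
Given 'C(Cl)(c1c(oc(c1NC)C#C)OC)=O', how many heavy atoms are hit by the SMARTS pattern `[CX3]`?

1

Check the 14 heavy atoms by environment: 1× o (aromatic, X2) → no; 4× c (aromatic, X3) → no; 2× C (X2) → no; 1× N (X3) → no; 2× C (X4) → no; 1× C (X3) → match; 1× O (X1) → no; 1× Cl (X1) → no; 1× O (X2) → no.
That gives 1 matching atom.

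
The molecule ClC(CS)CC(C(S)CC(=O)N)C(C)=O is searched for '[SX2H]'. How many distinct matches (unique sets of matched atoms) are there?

2

[SX2H] is the SMARTS for a thiol: an aliphatic sulfur with two connections, one being H.
The molecule carries 2 separate instances of a thiol (-SH) meeting every constraint; each maps to a distinct set of atoms, giving 2 matches.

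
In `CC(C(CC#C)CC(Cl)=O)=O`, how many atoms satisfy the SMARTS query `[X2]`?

The query [X2] means: any atom with exactly two total connections (bonds + H).
Check the 11 heavy atoms by environment: 4× C (X4) → no; 2× C (X3) → no; 2× O (X1) → no; 1× Cl (X1) → no; 2× C (X2) → match.
That gives 2 matching atoms.

2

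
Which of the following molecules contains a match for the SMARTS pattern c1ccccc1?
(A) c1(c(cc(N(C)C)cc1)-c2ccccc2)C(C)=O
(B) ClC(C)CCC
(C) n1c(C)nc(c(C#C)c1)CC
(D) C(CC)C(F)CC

A

c1ccccc1 describes six aromatic carbons in a ring (a benzene ring).
(A) contains a phenyl ring, which satisfies every atom and bond constraint.
(B) has a methyl group (-CH3) but no six-membered all-carbon aromatic ring is present.
(C) has a methyl group (-CH3) but no six-membered all-carbon aromatic ring is present.
(D) has a methyl group (-CH3) but no six-membered all-carbon aromatic ring is present.
So the answer is (A).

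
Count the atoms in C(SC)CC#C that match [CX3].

0

The query [CX3] means: C with X3: aliphatic carbon with exactly 3 total connections.
Check the 6 heavy atoms by environment: 3× C (X4) → no; 2× C (X2) → no; 1× S (X2) → no.
No environment satisfies the query, so 0 matching atoms.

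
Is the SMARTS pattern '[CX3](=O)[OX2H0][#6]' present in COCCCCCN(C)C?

The pattern [CX3](=O)[OX2H0][#6] describes a carbonyl carbon bonded to an oxygen that is itself bonded to carbon (no H on that O) — an ester.
The closest candidate here is a methoxy ether (-OCH3), but the ether oxygen is not adjacent to a C=O carbon. No other fragment satisfies the full query, so there is no match.

No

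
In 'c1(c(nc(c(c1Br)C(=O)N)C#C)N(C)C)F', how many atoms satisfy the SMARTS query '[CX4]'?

The query [CX4] means: C with X4: aliphatic carbon with exactly 4 total connections (bonds + H).
Check the 16 heavy atoms by environment: 1× n (aromatic, X2) → no; 5× c (aromatic, X3) → no; 2× N (X3) → no; 2× C (X4) → match; 1× F (X1) → no; 1× Br (X1) → no; 1× C (X3) → no; 1× O (X1) → no; 2× C (X2) → no.
That gives 2 matching atoms.

2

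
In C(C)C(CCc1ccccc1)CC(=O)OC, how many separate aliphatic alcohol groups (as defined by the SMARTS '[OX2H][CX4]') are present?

0

[OX2H][CX4] is the SMARTS for an aliphatic alcohol: a hydroxyl oxygen bound to an sp3 (X4) carbon.
No fragment in the molecule satisfies every constraint, giving 0 matches.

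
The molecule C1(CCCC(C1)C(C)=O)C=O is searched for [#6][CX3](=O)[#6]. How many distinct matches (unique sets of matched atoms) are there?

1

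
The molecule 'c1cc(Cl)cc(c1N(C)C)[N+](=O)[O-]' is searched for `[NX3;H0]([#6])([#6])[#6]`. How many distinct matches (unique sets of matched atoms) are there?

1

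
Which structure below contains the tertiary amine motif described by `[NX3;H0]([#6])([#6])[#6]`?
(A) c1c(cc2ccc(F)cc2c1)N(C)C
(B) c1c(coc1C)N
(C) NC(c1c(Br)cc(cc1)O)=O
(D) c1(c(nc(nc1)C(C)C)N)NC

[NX3;H0]([#6])([#6])[#6] describes a trivalent nitrogen with no H, bonded to three carbons (a tertiary amine).
(A) contains a dimethylamino group (-N(CH3)2), which satisfies every atom and bond constraint.
(B) has a primary amino group (-NH2) but the nitrogen has H2, not H0 with three carbons.
(C) has a primary amide (-C(=O)NH2) but the amide nitrogen has H2 and only one carbon neighbour.
(D) has a primary amino group (-NH2) but the nitrogen has H2, not H0 with three carbons.
So the answer is (A).

A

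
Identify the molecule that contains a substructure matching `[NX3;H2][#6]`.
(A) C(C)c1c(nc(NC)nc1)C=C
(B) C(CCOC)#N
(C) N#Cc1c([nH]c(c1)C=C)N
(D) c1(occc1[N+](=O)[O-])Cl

C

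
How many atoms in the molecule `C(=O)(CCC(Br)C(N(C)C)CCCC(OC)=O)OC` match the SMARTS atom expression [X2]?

2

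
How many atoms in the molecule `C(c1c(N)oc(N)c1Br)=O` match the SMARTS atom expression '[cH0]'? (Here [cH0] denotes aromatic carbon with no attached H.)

4

The query [cH0] means: aromatic carbon with no attached hydrogen (substituted or ring-fusion).
Check the 10 heavy atoms by environment: 1× o (aromatic, H0) → no; 4× c (aromatic, H0) → match; 2× N (H2) → no; 1× Br (H0) → no; 1× C (H1) → no; 1× O (H0) → no.
That gives 4 matching atoms.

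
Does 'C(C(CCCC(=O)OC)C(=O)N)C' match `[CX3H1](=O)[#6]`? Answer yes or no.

No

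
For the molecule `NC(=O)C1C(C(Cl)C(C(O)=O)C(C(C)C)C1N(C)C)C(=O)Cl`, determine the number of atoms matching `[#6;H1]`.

7

Check the 22 heavy atoms by environment: 7× C (H1) → match; 3× C (H0) → no; 3× O (H0) → no; 1× N (H2) → no; 2× Cl (H0) → no; 1× O (H1) → no; 1× N (H0) → no; 4× C (H3) → no.
That gives 7 matching atoms.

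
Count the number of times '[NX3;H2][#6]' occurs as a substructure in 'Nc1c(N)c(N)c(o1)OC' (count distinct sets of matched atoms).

3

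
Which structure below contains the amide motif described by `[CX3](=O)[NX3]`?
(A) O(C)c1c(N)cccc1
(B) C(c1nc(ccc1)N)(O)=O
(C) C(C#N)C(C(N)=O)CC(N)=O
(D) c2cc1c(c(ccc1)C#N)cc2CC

[CX3](=O)[NX3] describes a carbonyl carbon bonded to a trivalent nitrogen (an amide).
(A) has a primary amino group (-NH2) but the -NH2 is not attached to a carbonyl carbon.
(B) has a carboxylic acid group (-C(=O)OH) but the carbonyl is bonded to O, not to an NX3 nitrogen.
(C) contains a primary amide (-C(=O)NH2), which satisfies every atom and bond constraint.
(D) has a nitrile (-C#N) but the nitrile N is NX1 (triple-bonded), not NX3.
So the answer is (C).

C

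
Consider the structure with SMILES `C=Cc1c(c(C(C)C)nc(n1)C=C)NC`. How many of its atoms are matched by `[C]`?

Check the 15 heavy atoms by environment: 2× n (aromatic) → no; 4× c (aromatic) → no; 8× C → match; 1× N → no.
That gives 8 matching atoms.

8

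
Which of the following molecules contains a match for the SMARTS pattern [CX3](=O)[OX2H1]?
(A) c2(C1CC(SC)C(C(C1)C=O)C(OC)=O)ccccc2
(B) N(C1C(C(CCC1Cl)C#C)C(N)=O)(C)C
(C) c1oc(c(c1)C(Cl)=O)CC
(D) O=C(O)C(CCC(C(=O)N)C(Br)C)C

D

[CX3](=O)[OX2H1] describes an sp2 carbon double-bonded to O and single-bonded to an -OH oxygen (a carboxylic acid).
(A) has a methyl-ester group (-C(=O)OCH3) but the singly-bonded O has no H (OX2H0, not OX2H1).
(B) has a primary amide (-C(=O)NH2) but the carbonyl is bonded to N, not to an -OH oxygen.
(C) has an acyl chloride (-C(=O)Cl) but the carbonyl is bonded to Cl, not to an -OH oxygen.
(D) contains a carboxylic acid group (-C(=O)OH), which satisfies every atom and bond constraint.
So the answer is (D).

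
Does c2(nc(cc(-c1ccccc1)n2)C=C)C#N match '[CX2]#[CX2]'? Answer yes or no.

No

The pattern [CX2]#[CX2] describes a carbon-carbon triple bond — an alkyne.
The closest candidate here is a vinyl group (-CH=CH2), but the C=C is a double bond; both carbons are CX3, not CX2. No other fragment satisfies the full query, so there is no match.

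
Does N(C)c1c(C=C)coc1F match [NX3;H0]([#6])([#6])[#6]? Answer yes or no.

No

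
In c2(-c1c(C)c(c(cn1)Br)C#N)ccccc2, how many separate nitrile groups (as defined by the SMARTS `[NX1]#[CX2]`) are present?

[NX1]#[CX2] is the SMARTS for a nitrile: a nitrogen triple-bonded to a two-connected carbon.
Exactly one fragment in the molecule meets all constraints, giving 1 match.

1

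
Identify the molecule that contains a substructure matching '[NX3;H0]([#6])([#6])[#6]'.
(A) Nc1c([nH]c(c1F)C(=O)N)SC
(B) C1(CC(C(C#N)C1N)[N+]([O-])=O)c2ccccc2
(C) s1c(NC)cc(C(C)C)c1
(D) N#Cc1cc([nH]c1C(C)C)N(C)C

D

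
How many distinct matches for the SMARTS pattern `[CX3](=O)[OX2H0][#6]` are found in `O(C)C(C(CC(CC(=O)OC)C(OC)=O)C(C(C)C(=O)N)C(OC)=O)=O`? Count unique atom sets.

4

[CX3](=O)[OX2H0][#6] is the SMARTS for an ester: a carbonyl carbon bonded to an oxygen that is itself bonded to carbon (no H on that O).
The molecule carries 4 separate instances of a methyl-ester group (-C(=O)OCH3) meeting every constraint; each maps to a distinct set of atoms, giving 4 matches.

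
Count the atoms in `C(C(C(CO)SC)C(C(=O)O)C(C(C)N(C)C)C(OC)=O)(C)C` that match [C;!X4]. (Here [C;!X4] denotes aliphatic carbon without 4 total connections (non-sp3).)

2

The query [C;!X4] means: aliphatic carbon that does not have four total connections.
Check the 23 heavy atoms by environment: 14× C (X4) → no; 1× N (X3) → no; 1× S (X2) → no; 3× O (X2) → no; 2× C (X3) → match; 2× O (X1) → no.
That gives 2 matching atoms.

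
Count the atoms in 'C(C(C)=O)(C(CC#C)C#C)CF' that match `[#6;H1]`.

Check the 12 heavy atoms by environment: 2× C (H2) → no; 4× C (H1) → match; 3× C (H0) → no; 1× F (H0) → no; 1× O (H0) → no; 1× C (H3) → no.
That gives 4 matching atoms.

4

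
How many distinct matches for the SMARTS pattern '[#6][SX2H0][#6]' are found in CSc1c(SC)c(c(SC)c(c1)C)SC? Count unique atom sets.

[#6][SX2H0][#6] is the SMARTS for a thioether: an aliphatic sulfur bridging two carbons with no H on the sulfur.
The molecule carries 4 separate instances of a methylthio ether (-SCH3) meeting every constraint; each maps to a distinct set of atoms, giving 4 matches.

4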